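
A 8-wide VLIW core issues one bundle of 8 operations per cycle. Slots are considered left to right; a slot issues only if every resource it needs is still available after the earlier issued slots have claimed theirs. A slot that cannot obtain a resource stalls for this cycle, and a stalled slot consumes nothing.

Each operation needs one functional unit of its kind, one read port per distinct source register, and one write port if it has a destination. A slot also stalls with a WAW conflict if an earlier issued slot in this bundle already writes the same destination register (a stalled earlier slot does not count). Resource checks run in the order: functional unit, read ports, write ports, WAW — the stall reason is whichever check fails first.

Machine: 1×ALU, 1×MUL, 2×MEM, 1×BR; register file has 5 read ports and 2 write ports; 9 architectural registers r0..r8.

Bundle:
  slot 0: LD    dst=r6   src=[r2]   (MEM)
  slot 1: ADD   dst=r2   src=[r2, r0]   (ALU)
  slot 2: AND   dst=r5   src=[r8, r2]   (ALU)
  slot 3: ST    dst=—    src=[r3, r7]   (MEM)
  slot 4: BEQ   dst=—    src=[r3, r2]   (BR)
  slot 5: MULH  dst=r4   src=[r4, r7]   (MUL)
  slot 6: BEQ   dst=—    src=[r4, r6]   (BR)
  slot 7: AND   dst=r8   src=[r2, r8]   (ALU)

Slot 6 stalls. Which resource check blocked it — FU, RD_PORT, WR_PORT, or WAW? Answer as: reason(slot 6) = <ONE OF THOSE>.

(0) want 1×MEM +1rd +1wr — yes → AL1|MU1|ME1|BR1|rd4|wr1
(1) want 1×ALU +2rd +1wr — yes → AL0|MU1|ME1|BR1|rd2|wr0
(2) want 1×ALU +2rd +1wr — FU → AL0|MU1|ME1|BR1|rd2|wr0
(3) want 1×MEM +2rd +0wr — yes → AL0|MU1|ME0|BR1|rd0|wr0
(4) want 1×BR +2rd +0wr — RD_PORT → AL0|MU1|ME0|BR1|rd0|wr0
(5) want 1×MUL +2rd +1wr — RD_PORT → AL0|MU1|ME0|BR1|rd0|wr0
(6) want 1×BR +2rd +0wr — RD_PORT → AL0|MU1|ME0|BR1|rd0|wr0
(7) want 1×ALU +2rd +1wr — FU → AL0|MU1|ME0|BR1|rd0|wr0

reason(slot 6) = RD_PORT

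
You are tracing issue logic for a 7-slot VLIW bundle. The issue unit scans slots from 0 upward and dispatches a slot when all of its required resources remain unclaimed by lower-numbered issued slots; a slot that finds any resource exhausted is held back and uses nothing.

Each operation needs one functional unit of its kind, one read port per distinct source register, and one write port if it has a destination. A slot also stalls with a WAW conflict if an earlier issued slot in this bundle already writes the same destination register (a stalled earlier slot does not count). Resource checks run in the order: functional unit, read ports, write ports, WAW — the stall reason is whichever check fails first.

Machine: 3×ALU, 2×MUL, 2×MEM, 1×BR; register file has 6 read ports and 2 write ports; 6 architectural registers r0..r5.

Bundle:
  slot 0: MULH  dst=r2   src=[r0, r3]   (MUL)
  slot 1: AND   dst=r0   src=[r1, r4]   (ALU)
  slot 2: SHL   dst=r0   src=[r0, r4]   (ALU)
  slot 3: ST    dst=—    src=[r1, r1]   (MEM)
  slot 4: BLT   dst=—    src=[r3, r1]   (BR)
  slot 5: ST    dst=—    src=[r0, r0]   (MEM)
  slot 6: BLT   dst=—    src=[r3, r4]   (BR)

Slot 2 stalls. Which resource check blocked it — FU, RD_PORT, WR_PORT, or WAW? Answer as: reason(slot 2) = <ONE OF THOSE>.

slot 0 (MUL): ISSUE — free A3,Mu1,Ld2,B1 rp4 wp1
slot 1 (ALU): ISSUE — free A2,Mu1,Ld2,B1 rp2 wp0
slot 2 (ALU): stall WR_PORT — free A2,Mu1,Ld2,B1 rp2 wp0
slot 3 (MEM): ISSUE — free A2,Mu1,Ld1,B1 rp1 wp0
slot 4 (BR): stall RD_PORT — free A2,Mu1,Ld1,B1 rp1 wp0
slot 5 (MEM): ISSUE — free A2,Mu1,Ld0,B1 rp0 wp0
slot 6 (BR): stall RD_PORT — free A2,Mu1,Ld0,B1 rp0 wp0

reason(slot 2) = WR_PORT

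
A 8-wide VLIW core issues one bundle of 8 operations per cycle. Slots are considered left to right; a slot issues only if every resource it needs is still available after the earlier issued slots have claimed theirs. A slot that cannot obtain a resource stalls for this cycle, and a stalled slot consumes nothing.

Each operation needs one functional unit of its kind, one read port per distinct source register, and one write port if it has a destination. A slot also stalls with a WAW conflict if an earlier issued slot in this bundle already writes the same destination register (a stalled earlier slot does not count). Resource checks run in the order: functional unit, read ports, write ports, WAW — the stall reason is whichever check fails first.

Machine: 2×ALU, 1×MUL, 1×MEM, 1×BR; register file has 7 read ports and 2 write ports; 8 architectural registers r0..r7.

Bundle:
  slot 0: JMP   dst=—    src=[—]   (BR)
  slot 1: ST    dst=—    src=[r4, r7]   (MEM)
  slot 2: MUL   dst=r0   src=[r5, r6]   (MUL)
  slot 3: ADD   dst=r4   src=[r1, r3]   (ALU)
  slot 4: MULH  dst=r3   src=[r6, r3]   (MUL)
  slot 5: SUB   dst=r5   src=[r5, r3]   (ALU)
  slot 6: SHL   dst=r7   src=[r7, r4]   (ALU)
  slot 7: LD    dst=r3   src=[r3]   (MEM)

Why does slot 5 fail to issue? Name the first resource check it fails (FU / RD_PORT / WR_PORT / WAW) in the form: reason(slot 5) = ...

  0. BR ⇒ go  {2A/1Mu/1Ld/0B | 7r 2w}
  1. MEM ⇒ go  {2A/1Mu/0Ld/0B | 5r 2w}
  2. MUL→r0 ⇒ go  {2A/0Mu/0Ld/0B | 3r 1w}
  3. ALU→r4 ⇒ go  {1A/0Mu/0Ld/0B | 1r 0w}
  4. MUL→r3 ⇒ no(FU)  {1A/0Mu/0Ld/0B | 1r 0w}
  5. ALU→r5 ⇒ no(RD_PORT)  {1A/0Mu/0Ld/0B | 1r 0w}
  6. ALU→r7 ⇒ no(RD_PORT)  {1A/0Mu/0Ld/0B | 1r 0w}
  7. MEM→r3 ⇒ no(FU)  {1A/0Mu/0Ld/0B | 1r 0w}

reason(slot 5) = RD_PORT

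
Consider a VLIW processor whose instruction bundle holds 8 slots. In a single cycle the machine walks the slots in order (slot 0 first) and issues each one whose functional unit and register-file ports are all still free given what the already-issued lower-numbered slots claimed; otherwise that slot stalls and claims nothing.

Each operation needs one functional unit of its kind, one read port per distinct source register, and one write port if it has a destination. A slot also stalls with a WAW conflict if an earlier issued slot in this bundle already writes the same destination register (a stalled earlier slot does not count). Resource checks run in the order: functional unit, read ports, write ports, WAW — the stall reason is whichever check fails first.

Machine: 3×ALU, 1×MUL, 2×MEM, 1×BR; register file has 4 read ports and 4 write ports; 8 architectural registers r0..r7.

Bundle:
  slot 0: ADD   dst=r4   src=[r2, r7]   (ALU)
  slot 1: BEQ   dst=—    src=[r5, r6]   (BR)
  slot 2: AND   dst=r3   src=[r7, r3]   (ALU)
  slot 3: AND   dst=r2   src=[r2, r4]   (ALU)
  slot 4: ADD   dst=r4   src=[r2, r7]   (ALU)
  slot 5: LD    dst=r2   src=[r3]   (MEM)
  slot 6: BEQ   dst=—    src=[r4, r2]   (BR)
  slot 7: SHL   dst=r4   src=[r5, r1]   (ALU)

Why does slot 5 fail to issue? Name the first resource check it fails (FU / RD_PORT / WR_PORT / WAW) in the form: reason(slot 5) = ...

reason(slot 5) = RD_PORT

slot 0 (ALU): ISSUE — free A2,Mu1,Ld2,B1 rp2 wp3
slot 1 (BR): ISSUE — free A2,Mu1,Ld2,B0 rp0 wp3
slot 2 (ALU): stall RD_PORT — free A2,Mu1,Ld2,B0 rp0 wp3
slot 3 (ALU): stall RD_PORT — free A2,Mu1,Ld2,B0 rp0 wp3
slot 4 (ALU): stall RD_PORT — free A2,Mu1,Ld2,B0 rp0 wp3
slot 5 (MEM): stall RD_PORT — free A2,Mu1,Ld2,B0 rp0 wp3
slot 6 (BR): stall FU — free A2,Mu1,Ld2,B0 rp0 wp3
slot 7 (ALU): stall RD_PORT — free A2,Mu1,Ld2,B0 rp0 wp3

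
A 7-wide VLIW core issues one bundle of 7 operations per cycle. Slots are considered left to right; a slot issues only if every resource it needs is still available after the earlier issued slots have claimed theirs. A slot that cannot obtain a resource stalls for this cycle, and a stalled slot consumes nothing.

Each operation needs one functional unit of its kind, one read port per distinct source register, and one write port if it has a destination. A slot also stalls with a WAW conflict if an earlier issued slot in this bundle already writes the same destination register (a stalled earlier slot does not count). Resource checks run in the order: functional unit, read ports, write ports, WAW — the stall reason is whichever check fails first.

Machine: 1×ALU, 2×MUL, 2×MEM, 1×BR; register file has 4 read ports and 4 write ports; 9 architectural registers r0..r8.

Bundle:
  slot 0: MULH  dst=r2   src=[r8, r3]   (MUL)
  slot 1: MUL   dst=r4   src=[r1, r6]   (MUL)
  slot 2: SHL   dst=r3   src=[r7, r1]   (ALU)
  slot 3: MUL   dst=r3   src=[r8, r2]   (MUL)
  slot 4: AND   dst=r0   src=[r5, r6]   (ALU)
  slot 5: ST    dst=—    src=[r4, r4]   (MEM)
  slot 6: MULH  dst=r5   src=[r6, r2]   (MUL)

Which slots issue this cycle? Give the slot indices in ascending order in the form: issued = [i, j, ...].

[0] MUL needs rd=2 wr=1: ok; after: ALU=1 MUL=1 MEM=2 BR=1, R=2, W=3
[1] MUL needs rd=2 wr=1: ok; after: ALU=1 MUL=0 MEM=2 BR=1, R=0, W=2
[2] ALU needs rd=2 wr=1: RD_PORT; after: ALU=1 MUL=0 MEM=2 BR=1, R=0, W=2
[3] MUL needs rd=2 wr=1: FU; after: ALU=1 MUL=0 MEM=2 BR=1, R=0, W=2
[4] ALU needs rd=2 wr=1: RD_PORT; after: ALU=1 MUL=0 MEM=2 BR=1, R=0, W=2
[5] MEM needs rd=1 wr=0: RD_PORT; after: ALU=1 MUL=0 MEM=2 BR=1, R=0, W=2
[6] MUL needs rd=2 wr=1: FU; after: ALU=1 MUL=0 MEM=2 BR=1, R=0, W=2

issued = [0, 1]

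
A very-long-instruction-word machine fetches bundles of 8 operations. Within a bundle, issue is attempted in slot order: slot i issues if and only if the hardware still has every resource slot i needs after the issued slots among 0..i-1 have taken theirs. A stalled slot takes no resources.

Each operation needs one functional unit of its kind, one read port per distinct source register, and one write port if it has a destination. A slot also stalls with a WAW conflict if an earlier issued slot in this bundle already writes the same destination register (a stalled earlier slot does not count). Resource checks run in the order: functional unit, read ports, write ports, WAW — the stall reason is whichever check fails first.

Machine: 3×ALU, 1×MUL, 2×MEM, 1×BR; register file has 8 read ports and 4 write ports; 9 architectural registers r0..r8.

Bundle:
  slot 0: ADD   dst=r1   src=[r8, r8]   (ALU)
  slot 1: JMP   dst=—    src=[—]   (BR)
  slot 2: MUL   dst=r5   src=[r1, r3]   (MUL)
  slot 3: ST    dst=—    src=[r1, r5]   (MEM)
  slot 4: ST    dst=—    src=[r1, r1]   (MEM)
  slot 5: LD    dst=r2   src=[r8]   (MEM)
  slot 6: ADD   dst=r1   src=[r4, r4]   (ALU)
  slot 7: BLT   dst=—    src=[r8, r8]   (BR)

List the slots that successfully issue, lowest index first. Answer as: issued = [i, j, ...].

[0] ALU needs rd=1 wr=1: ok; after: ALU=2 MUL=1 MEM=2 BR=1, R=7, W=3
[1] BR needs rd=0 wr=0: ok; after: ALU=2 MUL=1 MEM=2 BR=0, R=7, W=3
[2] MUL needs rd=2 wr=1: ok; after: ALU=2 MUL=0 MEM=2 BR=0, R=5, W=2
[3] MEM needs rd=2 wr=0: ok; after: ALU=2 MUL=0 MEM=1 BR=0, R=3, W=2
[4] MEM needs rd=1 wr=0: ok; after: ALU=2 MUL=0 MEM=0 BR=0, R=2, W=2
[5] MEM needs rd=1 wr=1: FU; after: ALU=2 MUL=0 MEM=0 BR=0, R=2, W=2
[6] ALU needs rd=1 wr=1: WAW; after: ALU=2 MUL=0 MEM=0 BR=0, R=2, W=2
[7] BR needs rd=1 wr=0: FU; after: ALU=2 MUL=0 MEM=0 BR=0, R=2, W=2

issued = [0, 1, 2, 3, 4]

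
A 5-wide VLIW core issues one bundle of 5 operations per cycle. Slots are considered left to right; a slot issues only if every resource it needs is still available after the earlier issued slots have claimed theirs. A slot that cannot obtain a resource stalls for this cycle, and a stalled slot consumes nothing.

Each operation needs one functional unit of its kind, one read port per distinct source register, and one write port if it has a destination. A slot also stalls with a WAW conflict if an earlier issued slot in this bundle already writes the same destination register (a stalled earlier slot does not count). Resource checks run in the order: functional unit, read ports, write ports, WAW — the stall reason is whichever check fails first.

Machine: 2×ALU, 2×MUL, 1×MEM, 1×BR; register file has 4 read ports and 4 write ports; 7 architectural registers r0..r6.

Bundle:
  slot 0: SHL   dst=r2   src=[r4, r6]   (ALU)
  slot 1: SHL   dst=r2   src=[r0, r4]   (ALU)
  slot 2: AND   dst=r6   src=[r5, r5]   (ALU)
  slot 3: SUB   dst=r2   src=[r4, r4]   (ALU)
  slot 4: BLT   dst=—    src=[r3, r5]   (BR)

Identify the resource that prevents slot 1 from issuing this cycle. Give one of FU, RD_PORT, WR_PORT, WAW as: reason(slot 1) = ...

reason(slot 1) = WAW

  0. ALU→r2 ⇒ go  {1A/2Mu/1Ld/1B | 2r 3w}
  1. ALU→r2 ⇒ no(WAW)  {1A/2Mu/1Ld/1B | 2r 3w}
  2. ALU→r6 ⇒ go  {0A/2Mu/1Ld/1B | 1r 2w}
  3. ALU→r2 ⇒ no(FU)  {0A/2Mu/1Ld/1B | 1r 2w}
  4. BR ⇒ no(RD_PORT)  {0A/2Mu/1Ld/1B | 1r 2w}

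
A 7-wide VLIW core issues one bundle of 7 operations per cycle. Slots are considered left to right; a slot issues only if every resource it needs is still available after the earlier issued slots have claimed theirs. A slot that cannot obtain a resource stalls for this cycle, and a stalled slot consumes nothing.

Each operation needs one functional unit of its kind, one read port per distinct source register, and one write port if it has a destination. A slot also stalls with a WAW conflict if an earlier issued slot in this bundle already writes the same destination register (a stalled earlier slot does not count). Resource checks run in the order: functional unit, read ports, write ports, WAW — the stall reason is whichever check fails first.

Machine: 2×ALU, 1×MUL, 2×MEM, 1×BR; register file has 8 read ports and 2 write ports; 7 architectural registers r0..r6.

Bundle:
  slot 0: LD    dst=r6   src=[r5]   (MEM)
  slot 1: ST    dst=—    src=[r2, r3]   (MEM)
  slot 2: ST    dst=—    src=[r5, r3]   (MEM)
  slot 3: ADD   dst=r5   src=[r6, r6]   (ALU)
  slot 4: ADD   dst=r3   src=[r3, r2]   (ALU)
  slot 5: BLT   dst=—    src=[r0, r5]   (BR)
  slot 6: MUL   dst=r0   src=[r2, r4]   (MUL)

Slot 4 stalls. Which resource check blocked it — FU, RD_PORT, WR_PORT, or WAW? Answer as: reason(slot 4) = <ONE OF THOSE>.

reason(slot 4) = WR_PORT

[0] MEM needs rd=1 wr=1: ok; after: ALU=2 MUL=1 MEM=1 BR=1, R=7, W=1
[1] MEM needs rd=2 wr=0: ok; after: ALU=2 MUL=1 MEM=0 BR=1, R=5, W=1
[2] MEM needs rd=2 wr=0: FU; after: ALU=2 MUL=1 MEM=0 BR=1, R=5, W=1
[3] ALU needs rd=1 wr=1: ok; after: ALU=1 MUL=1 MEM=0 BR=1, R=4, W=0
[4] ALU needs rd=2 wr=1: WR_PORT; after: ALU=1 MUL=1 MEM=0 BR=1, R=4, W=0
[5] BR needs rd=2 wr=0: ok; after: ALU=1 MUL=1 MEM=0 BR=0, R=2, W=0
[6] MUL needs rd=2 wr=1: WR_PORT; after: ALU=1 MUL=1 MEM=0 BR=0, R=2, W=0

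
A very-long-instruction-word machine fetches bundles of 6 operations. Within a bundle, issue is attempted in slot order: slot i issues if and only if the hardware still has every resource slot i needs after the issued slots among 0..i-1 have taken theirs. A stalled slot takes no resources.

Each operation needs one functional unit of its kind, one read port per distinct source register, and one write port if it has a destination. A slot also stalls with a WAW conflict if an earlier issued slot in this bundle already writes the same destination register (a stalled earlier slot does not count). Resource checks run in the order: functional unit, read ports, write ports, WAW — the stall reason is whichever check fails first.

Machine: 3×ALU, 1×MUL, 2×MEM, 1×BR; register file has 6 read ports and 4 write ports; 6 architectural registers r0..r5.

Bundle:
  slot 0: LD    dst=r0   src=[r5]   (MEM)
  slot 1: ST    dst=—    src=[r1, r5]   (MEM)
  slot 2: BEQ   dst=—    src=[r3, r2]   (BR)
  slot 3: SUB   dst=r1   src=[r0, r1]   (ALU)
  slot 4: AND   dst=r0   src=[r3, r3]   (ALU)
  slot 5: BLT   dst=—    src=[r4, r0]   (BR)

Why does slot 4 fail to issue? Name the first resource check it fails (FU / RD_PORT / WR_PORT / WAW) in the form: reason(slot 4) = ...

reason(slot 4) = WAW

[0] MEM needs rd=1 wr=1: ok; after: ALU=3 MUL=1 MEM=1 BR=1, R=5, W=3
[1] MEM needs rd=2 wr=0: ok; after: ALU=3 MUL=1 MEM=0 BR=1, R=3, W=3
[2] BR needs rd=2 wr=0: ok; after: ALU=3 MUL=1 MEM=0 BR=0, R=1, W=3
[3] ALU needs rd=2 wr=1: RD_PORT; after: ALU=3 MUL=1 MEM=0 BR=0, R=1, W=3
[4] ALU needs rd=1 wr=1: WAW; after: ALU=3 MUL=1 MEM=0 BR=0, R=1, W=3
[5] BR needs rd=2 wr=0: FU; after: ALU=3 MUL=1 MEM=0 BR=0, R=1, W=3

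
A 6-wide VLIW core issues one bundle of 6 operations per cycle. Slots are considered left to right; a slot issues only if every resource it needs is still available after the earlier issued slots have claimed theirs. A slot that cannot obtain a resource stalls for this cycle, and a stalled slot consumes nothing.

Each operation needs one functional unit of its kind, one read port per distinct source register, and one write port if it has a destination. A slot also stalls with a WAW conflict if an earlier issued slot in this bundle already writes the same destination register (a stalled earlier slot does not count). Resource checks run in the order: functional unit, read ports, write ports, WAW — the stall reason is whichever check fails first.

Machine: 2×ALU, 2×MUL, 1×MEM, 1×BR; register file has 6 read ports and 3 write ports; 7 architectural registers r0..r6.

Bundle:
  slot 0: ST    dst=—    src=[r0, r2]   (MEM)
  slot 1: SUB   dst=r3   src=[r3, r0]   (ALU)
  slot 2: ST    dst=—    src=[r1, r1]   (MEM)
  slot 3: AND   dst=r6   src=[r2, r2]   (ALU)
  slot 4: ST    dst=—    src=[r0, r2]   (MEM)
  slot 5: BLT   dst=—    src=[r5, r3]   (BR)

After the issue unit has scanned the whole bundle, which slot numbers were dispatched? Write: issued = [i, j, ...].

issued = [0, 1, 3]

(0) want 1×MEM +2rd +0wr — yes → AL2|MU2|ME0|BR1|rd4|wr3
(1) want 1×ALU +2rd +1wr — yes → AL1|MU2|ME0|BR1|rd2|wr2
(2) want 1×MEM +1rd +0wr — FU → AL1|MU2|ME0|BR1|rd2|wr2
(3) want 1×ALU +1rd +1wr — yes → AL0|MU2|ME0|BR1|rd1|wr1
(4) want 1×MEM +2rd +0wr — FU → AL0|MU2|ME0|BR1|rd1|wr1
(5) want 1×BR +2rd +0wr — RD_PORT → AL0|MU2|ME0|BR1|rd1|wr1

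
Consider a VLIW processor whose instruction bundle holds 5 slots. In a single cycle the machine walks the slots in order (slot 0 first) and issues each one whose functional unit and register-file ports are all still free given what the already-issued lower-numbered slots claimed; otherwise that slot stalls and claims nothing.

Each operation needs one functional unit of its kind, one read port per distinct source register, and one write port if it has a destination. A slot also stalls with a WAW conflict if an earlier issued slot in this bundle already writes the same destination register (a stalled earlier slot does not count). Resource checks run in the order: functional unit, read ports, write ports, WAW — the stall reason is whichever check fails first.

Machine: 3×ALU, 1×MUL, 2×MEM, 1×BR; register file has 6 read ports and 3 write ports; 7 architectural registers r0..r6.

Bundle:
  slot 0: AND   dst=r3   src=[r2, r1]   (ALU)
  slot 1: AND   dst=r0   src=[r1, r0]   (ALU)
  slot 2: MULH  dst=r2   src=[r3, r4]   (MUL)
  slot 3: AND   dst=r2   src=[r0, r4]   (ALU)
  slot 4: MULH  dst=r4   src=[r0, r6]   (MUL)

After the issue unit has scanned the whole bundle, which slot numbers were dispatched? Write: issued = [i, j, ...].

issued = [0, 1, 2]

slot 0 (ALU): ISSUE — free A2,Mu1,Ld2,B1 rp4 wp2
slot 1 (ALU): ISSUE — free A1,Mu1,Ld2,B1 rp2 wp1
slot 2 (MUL): ISSUE — free A1,Mu0,Ld2,B1 rp0 wp0
slot 3 (ALU): stall RD_PORT — free A1,Mu0,Ld2,B1 rp0 wp0
slot 4 (MUL): stall FU — free A1,Mu0,Ld2,B1 rp0 wp0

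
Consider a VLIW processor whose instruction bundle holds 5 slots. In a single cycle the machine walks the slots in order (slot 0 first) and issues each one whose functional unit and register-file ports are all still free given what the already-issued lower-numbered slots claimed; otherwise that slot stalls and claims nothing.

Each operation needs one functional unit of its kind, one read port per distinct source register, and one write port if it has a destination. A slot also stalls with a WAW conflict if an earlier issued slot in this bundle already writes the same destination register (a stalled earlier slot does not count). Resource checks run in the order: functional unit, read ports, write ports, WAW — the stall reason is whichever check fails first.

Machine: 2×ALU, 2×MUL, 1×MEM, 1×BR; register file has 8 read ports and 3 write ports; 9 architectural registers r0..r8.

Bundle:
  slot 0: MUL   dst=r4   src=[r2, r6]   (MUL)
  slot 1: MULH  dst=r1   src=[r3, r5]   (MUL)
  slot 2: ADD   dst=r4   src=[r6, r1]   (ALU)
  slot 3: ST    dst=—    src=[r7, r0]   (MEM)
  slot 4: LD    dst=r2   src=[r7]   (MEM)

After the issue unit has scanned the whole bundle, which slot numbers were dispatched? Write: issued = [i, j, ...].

(0) want 1×MUL +2rd +1wr — yes → AL2|MU1|ME1|BR1|rd6|wr2
(1) want 1×MUL +2rd +1wr — yes → AL2|MU0|ME1|BR1|rd4|wr1
(2) want 1×ALU +2rd +1wr — WAW → AL2|MU0|ME1|BR1|rd4|wr1
(3) want 1×MEM +2rd +0wr — yes → AL2|MU0|ME0|BR1|rd2|wr1
(4) want 1×MEM +1rd +1wr — FU → AL2|MU0|ME0|BR1|rd2|wr1

issued = [0, 1, 3]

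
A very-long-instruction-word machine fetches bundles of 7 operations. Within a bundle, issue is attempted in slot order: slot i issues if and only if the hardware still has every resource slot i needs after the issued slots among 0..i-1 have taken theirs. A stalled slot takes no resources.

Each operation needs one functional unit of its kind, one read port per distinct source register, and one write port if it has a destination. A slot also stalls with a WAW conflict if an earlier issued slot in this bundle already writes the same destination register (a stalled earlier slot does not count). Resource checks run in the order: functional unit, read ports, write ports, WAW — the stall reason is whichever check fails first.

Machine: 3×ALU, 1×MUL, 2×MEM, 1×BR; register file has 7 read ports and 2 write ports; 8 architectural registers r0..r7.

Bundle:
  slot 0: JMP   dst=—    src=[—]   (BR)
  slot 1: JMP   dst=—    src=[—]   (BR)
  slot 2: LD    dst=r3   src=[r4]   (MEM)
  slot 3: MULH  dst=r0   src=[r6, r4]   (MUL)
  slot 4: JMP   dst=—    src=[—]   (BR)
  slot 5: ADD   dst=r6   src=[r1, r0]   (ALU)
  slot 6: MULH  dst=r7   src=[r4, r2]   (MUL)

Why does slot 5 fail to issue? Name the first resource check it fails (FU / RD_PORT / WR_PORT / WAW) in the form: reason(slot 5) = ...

[0] BR needs rd=0 wr=0: ok; after: ALU=3 MUL=1 MEM=2 BR=0, R=7, W=2
[1] BR needs rd=0 wr=0: FU; after: ALU=3 MUL=1 MEM=2 BR=0, R=7, W=2
[2] MEM needs rd=1 wr=1: ok; after: ALU=3 MUL=1 MEM=1 BR=0, R=6, W=1
[3] MUL needs rd=2 wr=1: ok; after: ALU=3 MUL=0 MEM=1 BR=0, R=4, W=0
[4] BR needs rd=0 wr=0: FU; after: ALU=3 MUL=0 MEM=1 BR=0, R=4, W=0
[5] ALU needs rd=2 wr=1: WR_PORT; after: ALU=3 MUL=0 MEM=1 BR=0, R=4, W=0
[6] MUL needs rd=2 wr=1: FU; after: ALU=3 MUL=0 MEM=1 BR=0, R=4, W=0

reason(slot 5) = WR_PORT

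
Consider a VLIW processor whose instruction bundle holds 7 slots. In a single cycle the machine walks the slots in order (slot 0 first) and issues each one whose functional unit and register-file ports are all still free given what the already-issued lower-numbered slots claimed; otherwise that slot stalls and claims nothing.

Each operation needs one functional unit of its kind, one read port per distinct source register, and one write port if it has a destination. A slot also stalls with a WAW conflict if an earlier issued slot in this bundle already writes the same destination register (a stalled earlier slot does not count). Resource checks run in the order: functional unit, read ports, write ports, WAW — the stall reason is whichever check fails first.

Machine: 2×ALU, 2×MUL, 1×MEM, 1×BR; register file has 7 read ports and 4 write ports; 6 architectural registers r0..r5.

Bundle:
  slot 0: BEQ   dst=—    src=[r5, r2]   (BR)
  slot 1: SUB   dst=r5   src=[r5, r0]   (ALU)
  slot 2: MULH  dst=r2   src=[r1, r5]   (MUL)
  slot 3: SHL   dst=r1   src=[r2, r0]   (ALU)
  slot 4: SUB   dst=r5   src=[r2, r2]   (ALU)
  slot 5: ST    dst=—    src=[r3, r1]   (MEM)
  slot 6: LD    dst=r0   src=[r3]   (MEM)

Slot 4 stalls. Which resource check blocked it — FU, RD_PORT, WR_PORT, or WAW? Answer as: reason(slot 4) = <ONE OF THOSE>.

  0. BR ⇒ go  {2A/2Mu/1Ld/0B | 5r 4w}
  1. ALU→r5 ⇒ go  {1A/2Mu/1Ld/0B | 3r 3w}
  2. MUL→r2 ⇒ go  {1A/1Mu/1Ld/0B | 1r 2w}
  3. ALU→r1 ⇒ no(RD_PORT)  {1A/1Mu/1Ld/0B | 1r 2w}
  4. ALU→r5 ⇒ no(WAW)  {1A/1Mu/1Ld/0B | 1r 2w}
  5. MEM ⇒ no(RD_PORT)  {1A/1Mu/1Ld/0B | 1r 2w}
  6. MEM→r0 ⇒ go  {1A/1Mu/0Ld/0B | 0r 1w}

reason(slot 4) = WAW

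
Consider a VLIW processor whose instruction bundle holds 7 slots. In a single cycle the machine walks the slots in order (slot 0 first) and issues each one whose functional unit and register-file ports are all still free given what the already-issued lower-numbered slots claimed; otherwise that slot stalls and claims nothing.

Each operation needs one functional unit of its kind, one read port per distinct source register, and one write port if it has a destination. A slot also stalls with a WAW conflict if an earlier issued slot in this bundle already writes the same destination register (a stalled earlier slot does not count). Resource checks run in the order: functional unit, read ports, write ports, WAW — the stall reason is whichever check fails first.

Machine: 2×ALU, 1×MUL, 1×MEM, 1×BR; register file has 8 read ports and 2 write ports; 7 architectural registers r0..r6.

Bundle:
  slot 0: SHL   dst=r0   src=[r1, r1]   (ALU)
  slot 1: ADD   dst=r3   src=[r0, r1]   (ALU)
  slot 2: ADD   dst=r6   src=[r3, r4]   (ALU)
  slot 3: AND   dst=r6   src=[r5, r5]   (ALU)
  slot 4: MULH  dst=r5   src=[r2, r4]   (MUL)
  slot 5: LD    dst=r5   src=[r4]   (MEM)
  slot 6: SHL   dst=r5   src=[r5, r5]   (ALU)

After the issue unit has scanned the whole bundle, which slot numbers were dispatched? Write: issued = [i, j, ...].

[0] ALU needs rd=1 wr=1: ok; after: ALU=1 MUL=1 MEM=1 BR=1, R=7, W=1
[1] ALU needs rd=2 wr=1: ok; after: ALU=0 MUL=1 MEM=1 BR=1, R=5, W=0
[2] ALU needs rd=2 wr=1: FU; after: ALU=0 MUL=1 MEM=1 BR=1, R=5, W=0
[3] ALU needs rd=1 wr=1: FU; after: ALU=0 MUL=1 MEM=1 BR=1, R=5, W=0
[4] MUL needs rd=2 wr=1: WR_PORT; after: ALU=0 MUL=1 MEM=1 BR=1, R=5, W=0
[5] MEM needs rd=1 wr=1: WR_PORT; after: ALU=0 MUL=1 MEM=1 BR=1, R=5, W=0
[6] ALU needs rd=1 wr=1: FU; after: ALU=0 MUL=1 MEM=1 BR=1, R=5, W=0

issued = [0, 1]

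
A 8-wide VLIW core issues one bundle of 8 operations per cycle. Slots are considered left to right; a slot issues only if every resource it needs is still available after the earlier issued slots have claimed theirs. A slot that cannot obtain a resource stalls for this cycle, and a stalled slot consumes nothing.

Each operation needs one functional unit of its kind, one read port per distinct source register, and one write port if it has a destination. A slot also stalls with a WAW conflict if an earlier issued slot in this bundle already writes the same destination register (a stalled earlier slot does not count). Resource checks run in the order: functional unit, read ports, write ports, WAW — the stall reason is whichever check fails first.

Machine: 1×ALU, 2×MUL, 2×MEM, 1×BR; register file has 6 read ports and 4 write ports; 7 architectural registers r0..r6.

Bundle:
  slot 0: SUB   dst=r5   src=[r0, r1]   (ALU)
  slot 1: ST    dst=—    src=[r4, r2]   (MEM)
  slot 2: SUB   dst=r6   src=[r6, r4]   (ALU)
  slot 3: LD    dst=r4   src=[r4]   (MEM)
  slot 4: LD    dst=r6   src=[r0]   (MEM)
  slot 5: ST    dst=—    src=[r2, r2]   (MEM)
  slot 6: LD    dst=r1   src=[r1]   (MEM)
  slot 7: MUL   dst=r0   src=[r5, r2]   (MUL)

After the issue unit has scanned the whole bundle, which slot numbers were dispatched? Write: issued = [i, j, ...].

issued = [0, 1, 3]

(0) want 1×ALU +2rd +1wr — yes → AL0|MU2|ME2|BR1|rd4|wr3
(1) want 1×MEM +2rd +0wr — yes → AL0|MU2|ME1|BR1|rd2|wr3
(2) want 1×ALU +2rd +1wr — FU → AL0|MU2|ME1|BR1|rd2|wr3
(3) want 1×MEM +1rd +1wr — yes → AL0|MU2|ME0|BR1|rd1|wr2
(4) want 1×MEM +1rd +1wr — FU → AL0|MU2|ME0|BR1|rd1|wr2
(5) want 1×MEM +1rd +0wr — FU → AL0|MU2|ME0|BR1|rd1|wr2
(6) want 1×MEM +1rd +1wr — FU → AL0|MU2|ME0|BR1|rd1|wr2
(7) want 1×MUL +2rd +1wr — RD_PORT → AL0|MU2|ME0|BR1|rd1|wr2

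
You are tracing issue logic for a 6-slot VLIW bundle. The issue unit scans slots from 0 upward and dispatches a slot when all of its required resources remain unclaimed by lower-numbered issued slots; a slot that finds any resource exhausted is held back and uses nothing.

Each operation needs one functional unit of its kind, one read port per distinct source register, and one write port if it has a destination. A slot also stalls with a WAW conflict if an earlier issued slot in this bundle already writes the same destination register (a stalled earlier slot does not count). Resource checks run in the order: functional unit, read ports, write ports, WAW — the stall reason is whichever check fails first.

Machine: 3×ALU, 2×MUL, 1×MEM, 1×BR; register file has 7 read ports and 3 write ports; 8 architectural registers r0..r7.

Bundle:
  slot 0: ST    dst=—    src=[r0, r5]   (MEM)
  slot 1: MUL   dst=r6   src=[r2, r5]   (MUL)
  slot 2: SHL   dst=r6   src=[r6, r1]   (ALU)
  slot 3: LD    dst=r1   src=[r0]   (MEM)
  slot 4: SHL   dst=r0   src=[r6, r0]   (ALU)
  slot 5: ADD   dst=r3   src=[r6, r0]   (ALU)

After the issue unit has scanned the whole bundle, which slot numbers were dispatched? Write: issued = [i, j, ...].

issued = [0, 1, 4]

[0] MEM needs rd=2 wr=0: ok; after: ALU=3 MUL=2 MEM=0 BR=1, R=5, W=3
[1] MUL needs rd=2 wr=1: ok; after: ALU=3 MUL=1 MEM=0 BR=1, R=3, W=2
[2] ALU needs rd=2 wr=1: WAW; after: ALU=3 MUL=1 MEM=0 BR=1, R=3, W=2
[3] MEM needs rd=1 wr=1: FU; after: ALU=3 MUL=1 MEM=0 BR=1, R=3, W=2
[4] ALU needs rd=2 wr=1: ok; after: ALU=2 MUL=1 MEM=0 BR=1, R=1, W=1
[5] ALU needs rd=2 wr=1: RD_PORT; after: ALU=2 MUL=1 MEM=0 BR=1, R=1, W=1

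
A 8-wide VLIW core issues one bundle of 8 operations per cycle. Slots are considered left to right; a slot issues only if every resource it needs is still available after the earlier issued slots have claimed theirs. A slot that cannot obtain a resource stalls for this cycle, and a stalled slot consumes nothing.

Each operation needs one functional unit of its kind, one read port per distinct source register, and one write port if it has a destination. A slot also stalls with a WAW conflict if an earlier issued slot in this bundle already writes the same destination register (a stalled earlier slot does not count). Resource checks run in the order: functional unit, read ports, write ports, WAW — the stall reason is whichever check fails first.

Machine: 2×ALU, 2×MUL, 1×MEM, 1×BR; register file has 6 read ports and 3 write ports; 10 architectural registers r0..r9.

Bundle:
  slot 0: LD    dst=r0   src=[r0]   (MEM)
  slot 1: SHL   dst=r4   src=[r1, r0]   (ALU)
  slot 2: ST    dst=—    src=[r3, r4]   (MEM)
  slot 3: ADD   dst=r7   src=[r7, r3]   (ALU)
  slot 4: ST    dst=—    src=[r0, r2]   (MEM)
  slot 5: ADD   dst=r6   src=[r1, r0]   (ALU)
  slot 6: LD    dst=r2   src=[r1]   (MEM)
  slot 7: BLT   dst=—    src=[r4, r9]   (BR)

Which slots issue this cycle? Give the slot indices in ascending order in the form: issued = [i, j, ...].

issued = [0, 1, 3]

[0] MEM needs rd=1 wr=1: ok; after: ALU=2 MUL=2 MEM=0 BR=1, R=5, W=2
[1] ALU needs rd=2 wr=1: ok; after: ALU=1 MUL=2 MEM=0 BR=1, R=3, W=1
[2] MEM needs rd=2 wr=0: FU; after: ALU=1 MUL=2 MEM=0 BR=1, R=3, W=1
[3] ALU needs rd=2 wr=1: ok; after: ALU=0 MUL=2 MEM=0 BR=1, R=1, W=0
[4] MEM needs rd=2 wr=0: FU; after: ALU=0 MUL=2 MEM=0 BR=1, R=1, W=0
[5] ALU needs rd=2 wr=1: FU; after: ALU=0 MUL=2 MEM=0 BR=1, R=1, W=0
[6] MEM needs rd=1 wr=1: FU; after: ALU=0 MUL=2 MEM=0 BR=1, R=1, W=0
[7] BR needs rd=2 wr=0: RD_PORT; after: ALU=0 MUL=2 MEM=0 BR=1, R=1, W=0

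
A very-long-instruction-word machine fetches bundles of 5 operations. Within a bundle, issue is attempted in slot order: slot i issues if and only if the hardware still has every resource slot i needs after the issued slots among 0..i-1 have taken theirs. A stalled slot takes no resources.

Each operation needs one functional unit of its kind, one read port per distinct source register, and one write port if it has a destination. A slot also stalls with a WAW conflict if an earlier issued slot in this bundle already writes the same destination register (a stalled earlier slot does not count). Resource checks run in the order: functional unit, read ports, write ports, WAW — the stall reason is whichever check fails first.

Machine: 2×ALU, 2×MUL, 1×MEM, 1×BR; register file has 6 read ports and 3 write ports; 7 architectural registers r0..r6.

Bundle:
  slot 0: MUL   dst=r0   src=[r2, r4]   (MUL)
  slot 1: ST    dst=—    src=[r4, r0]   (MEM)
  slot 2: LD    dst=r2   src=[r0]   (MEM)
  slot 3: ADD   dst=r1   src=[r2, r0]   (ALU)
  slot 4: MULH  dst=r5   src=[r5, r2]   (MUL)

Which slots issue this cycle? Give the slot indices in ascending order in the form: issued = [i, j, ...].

[0] MUL needs rd=2 wr=1: ok; after: ALU=2 MUL=1 MEM=1 BR=1, R=4, W=2
[1] MEM needs rd=2 wr=0: ok; after: ALU=2 MUL=1 MEM=0 BR=1, R=2, W=2
[2] MEM needs rd=1 wr=1: FU; after: ALU=2 MUL=1 MEM=0 BR=1, R=2, W=2
[3] ALU needs rd=2 wr=1: ok; after: ALU=1 MUL=1 MEM=0 BR=1, R=0, W=1
[4] MUL needs rd=2 wr=1: RD_PORT; after: ALU=1 MUL=1 MEM=0 BR=1, R=0, W=1

issued = [0, 1, 3]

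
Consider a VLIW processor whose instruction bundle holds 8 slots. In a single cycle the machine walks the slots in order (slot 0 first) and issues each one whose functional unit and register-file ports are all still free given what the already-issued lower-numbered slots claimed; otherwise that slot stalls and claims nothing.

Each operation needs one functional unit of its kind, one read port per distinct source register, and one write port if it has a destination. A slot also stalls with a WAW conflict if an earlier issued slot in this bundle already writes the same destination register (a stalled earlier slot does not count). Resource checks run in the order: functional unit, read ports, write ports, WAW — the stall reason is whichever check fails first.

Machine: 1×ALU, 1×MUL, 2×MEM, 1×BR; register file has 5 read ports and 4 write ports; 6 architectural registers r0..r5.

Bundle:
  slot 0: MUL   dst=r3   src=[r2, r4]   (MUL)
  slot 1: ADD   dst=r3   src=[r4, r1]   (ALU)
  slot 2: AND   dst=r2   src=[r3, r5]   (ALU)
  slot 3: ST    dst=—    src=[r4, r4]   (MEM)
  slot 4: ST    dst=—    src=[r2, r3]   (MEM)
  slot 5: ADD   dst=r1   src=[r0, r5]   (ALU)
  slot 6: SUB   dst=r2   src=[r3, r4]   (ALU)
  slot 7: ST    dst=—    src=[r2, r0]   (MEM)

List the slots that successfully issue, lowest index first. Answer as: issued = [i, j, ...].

slot 0 (MUL): ISSUE — free A1,Mu0,Ld2,B1 rp3 wp3
slot 1 (ALU): stall WAW — free A1,Mu0,Ld2,B1 rp3 wp3
slot 2 (ALU): ISSUE — free A0,Mu0,Ld2,B1 rp1 wp2
slot 3 (MEM): ISSUE — free A0,Mu0,Ld1,B1 rp0 wp2
slot 4 (MEM): stall RD_PORT — free A0,Mu0,Ld1,B1 rp0 wp2
slot 5 (ALU): stall FU — free A0,Mu0,Ld1,B1 rp0 wp2
slot 6 (ALU): stall FU — free A0,Mu0,Ld1,B1 rp0 wp2
slot 7 (MEM): stall RD_PORT — free A0,Mu0,Ld1,B1 rp0 wp2

issued = [0, 2, 3]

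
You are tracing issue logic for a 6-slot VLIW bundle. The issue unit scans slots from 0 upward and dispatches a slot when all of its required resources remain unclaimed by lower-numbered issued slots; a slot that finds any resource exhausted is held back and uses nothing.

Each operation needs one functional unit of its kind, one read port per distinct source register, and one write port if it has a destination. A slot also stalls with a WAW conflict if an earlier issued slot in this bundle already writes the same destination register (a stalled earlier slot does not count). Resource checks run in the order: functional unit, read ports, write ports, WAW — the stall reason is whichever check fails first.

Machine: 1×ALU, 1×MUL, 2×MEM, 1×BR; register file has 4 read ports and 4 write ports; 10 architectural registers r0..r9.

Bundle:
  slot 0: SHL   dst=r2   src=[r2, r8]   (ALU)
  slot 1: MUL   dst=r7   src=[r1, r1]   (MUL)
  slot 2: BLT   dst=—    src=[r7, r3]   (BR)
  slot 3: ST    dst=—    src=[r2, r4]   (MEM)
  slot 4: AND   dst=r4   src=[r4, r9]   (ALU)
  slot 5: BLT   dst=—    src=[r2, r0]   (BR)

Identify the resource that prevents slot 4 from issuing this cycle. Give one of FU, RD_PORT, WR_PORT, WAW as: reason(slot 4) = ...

reason(slot 4) = FU

slot 0 (ALU): ISSUE — free A0,Mu1,Ld2,B1 rp2 wp3
slot 1 (MUL): ISSUE — free A0,Mu0,Ld2,B1 rp1 wp2
slot 2 (BR): stall RD_PORT — free A0,Mu0,Ld2,B1 rp1 wp2
slot 3 (MEM): stall RD_PORT — free A0,Mu0,Ld2,B1 rp1 wp2
slot 4 (ALU): stall FU — free A0,Mu0,Ld2,B1 rp1 wp2
slot 5 (BR): stall RD_PORT — free A0,Mu0,Ld2,B1 rp1 wp2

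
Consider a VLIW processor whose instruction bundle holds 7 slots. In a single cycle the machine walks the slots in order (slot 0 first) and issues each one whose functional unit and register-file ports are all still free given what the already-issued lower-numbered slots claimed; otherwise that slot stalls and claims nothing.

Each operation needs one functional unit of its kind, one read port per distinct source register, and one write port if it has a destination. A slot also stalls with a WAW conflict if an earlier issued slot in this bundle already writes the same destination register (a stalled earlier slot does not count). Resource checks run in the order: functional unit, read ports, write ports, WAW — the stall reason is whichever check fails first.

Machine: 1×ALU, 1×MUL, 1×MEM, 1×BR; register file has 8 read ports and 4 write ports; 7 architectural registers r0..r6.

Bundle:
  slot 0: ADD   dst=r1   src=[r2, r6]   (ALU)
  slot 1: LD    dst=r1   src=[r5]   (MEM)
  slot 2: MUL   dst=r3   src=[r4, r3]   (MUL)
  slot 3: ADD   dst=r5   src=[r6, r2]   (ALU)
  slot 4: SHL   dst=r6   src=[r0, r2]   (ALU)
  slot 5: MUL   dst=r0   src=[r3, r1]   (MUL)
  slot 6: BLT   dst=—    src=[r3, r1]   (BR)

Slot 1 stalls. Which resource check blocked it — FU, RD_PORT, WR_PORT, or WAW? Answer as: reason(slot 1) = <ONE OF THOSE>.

reason(slot 1) = WAW

slot 0 (ALU): ISSUE — free A0,Mu1,Ld1,B1 rp6 wp3
slot 1 (MEM): stall WAW — free A0,Mu1,Ld1,B1 rp6 wp3
slot 2 (MUL): ISSUE — free A0,Mu0,Ld1,B1 rp4 wp2
slot 3 (ALU): stall FU — free A0,Mu0,Ld1,B1 rp4 wp2
slot 4 (ALU): stall FU — free A0,Mu0,Ld1,B1 rp4 wp2
slot 5 (MUL): stall FU — free A0,Mu0,Ld1,B1 rp4 wp2
slot 6 (BR): ISSUE — free A0,Mu0,Ld1,B0 rp2 wp2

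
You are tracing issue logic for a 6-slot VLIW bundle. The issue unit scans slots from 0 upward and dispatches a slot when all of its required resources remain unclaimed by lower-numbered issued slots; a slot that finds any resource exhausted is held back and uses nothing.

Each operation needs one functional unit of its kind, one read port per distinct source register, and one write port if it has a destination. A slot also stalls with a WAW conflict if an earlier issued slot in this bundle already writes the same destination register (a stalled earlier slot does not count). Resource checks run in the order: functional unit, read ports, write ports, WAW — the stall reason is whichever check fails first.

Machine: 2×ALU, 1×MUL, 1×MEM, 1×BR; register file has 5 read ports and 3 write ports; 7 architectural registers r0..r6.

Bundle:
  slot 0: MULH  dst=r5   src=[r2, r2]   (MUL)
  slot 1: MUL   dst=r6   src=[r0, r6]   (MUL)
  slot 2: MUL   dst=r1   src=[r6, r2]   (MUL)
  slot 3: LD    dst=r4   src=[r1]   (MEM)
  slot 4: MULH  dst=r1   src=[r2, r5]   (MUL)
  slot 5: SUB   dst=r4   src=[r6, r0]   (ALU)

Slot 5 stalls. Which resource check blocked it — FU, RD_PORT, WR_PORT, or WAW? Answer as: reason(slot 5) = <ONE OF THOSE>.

#0 MUL src=r2,r2 dispatched  <A:2 Mu:0 Ld:1 B:1 rd:4 wr:2>
#1 MUL src=r0,r6 held:FU  <A:2 Mu:0 Ld:1 B:1 rd:4 wr:2>
#2 MUL src=r6,r2 held:FU  <A:2 Mu:0 Ld:1 B:1 rd:4 wr:2>
#3 MEM src=r1 dispatched  <A:2 Mu:0 Ld:0 B:1 rd:3 wr:1>
#4 MUL src=r2,r5 held:FU  <A:2 Mu:0 Ld:0 B:1 rd:3 wr:1>
#5 ALU src=r6,r0 held:WAW  <A:2 Mu:0 Ld:0 B:1 rd:3 wr:1>

reason(slot 5) = WAW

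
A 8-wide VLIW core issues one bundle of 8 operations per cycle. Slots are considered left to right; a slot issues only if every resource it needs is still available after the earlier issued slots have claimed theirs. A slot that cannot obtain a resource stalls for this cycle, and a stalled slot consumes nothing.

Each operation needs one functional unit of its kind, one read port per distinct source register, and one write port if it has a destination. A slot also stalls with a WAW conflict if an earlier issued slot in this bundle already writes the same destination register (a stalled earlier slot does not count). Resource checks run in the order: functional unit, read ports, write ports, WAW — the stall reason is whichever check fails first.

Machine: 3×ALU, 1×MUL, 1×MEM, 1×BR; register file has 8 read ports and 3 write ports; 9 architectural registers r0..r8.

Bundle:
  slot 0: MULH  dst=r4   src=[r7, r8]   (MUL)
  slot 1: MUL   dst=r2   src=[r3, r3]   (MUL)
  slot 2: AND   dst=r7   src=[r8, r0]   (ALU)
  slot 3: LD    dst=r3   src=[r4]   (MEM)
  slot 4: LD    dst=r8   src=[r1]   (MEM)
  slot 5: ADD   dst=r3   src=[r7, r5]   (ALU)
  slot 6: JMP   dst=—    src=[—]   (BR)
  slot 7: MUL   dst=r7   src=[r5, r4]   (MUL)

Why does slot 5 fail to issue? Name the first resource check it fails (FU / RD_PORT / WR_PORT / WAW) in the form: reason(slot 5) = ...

reason(slot 5) = WR_PORT

slot 0 (MUL): ISSUE — free A3,Mu0,Ld1,B1 rp6 wp2
slot 1 (MUL): stall FU — free A3,Mu0,Ld1,B1 rp6 wp2
slot 2 (ALU): ISSUE — free A2,Mu0,Ld1,B1 rp4 wp1
slot 3 (MEM): ISSUE — free A2,Mu0,Ld0,B1 rp3 wp0
slot 4 (MEM): stall FU — free A2,Mu0,Ld0,B1 rp3 wp0
slot 5 (ALU): stall WR_PORT — free A2,Mu0,Ld0,B1 rp3 wp0
slot 6 (BR): ISSUE — free A2,Mu0,Ld0,B0 rp3 wp0
slot 7 (MUL): stall FU — free A2,Mu0,Ld0,B0 rp3 wp0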